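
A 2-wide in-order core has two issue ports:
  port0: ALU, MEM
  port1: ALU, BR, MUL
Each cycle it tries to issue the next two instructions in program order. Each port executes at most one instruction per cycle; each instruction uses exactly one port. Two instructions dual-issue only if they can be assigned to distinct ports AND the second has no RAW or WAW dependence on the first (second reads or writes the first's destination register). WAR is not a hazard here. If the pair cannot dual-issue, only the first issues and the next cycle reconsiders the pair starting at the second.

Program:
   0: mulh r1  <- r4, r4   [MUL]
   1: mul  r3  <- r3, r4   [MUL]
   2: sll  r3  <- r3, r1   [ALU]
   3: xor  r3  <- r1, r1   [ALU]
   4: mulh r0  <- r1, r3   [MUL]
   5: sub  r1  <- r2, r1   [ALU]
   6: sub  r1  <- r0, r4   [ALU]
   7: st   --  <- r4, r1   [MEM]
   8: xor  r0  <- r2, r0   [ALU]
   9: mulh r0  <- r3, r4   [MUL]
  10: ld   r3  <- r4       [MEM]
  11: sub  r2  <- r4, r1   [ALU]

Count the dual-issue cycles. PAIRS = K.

PAIRS = 3

[0] i0  mulh.MUL  -- no-port MUL/MUL
[1] i1  mul.MUL  -- RAW+WAW r3
[2] i2  sll.ALU  -- WAW r3
[3] i3  xor.ALU  -- RAW r3
[4] i4+i5  mulh.MUL;sub.ALU  -- pair
[5] i6  sub.ALU  -- RAW r1
[6] i7+i8  st.MEM;xor.ALU  -- pair
[7] i9+i10  mulh.MUL;ld.MEM  -- pair
[8] i11  sub.ALU  -- tail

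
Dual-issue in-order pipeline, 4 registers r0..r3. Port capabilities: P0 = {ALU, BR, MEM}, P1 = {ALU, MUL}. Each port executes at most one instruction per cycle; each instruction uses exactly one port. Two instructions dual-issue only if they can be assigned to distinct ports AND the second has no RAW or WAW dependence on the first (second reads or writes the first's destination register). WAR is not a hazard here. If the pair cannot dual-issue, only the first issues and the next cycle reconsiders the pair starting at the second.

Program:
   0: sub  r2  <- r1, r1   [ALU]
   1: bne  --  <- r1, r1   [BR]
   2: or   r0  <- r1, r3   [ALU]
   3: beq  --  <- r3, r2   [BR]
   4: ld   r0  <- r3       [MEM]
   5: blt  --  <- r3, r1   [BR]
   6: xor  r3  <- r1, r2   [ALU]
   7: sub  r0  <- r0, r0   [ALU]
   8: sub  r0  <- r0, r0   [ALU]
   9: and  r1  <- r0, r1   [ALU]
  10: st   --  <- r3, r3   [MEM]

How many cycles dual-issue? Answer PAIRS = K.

PAIRS = 4

[0] i0+i1  sub bne  -- 2-wide
[1] i2+i3  or beq  -- 2-wide
[2] i4  ld  -- no-port MEM/BR
[3] i5+i6  blt xor  -- 2-wide
[4] i7  sub  -- RAW+WAW r0
[5] i8  sub  -- RAW r0
[6] i9+i10  and st  -- 2-wide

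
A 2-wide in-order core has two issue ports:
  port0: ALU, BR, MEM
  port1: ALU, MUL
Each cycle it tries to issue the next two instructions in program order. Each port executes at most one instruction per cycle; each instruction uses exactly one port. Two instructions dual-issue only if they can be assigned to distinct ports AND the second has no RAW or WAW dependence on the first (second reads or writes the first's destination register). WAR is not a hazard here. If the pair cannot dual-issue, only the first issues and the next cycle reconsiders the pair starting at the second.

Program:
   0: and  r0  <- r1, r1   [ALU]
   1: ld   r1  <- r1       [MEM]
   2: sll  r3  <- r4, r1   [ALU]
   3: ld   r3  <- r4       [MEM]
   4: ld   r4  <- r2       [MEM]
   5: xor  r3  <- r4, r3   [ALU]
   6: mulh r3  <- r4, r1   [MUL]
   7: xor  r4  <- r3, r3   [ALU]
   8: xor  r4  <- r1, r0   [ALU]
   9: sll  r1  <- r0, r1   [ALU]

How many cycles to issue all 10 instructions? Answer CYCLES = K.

  cy0 -> i0,i1 (and.ALU+ld.MEM) 2-wide
  cy1 -> i2 (sll.ALU) WAW r3
  cy2 -> i3 (ld.MEM) no-port MEM/MEM
  cy3 -> i4 (ld.MEM) RAW r4
  cy4 -> i5 (xor.ALU) WAW r3
  cy5 -> i6 (mulh.MUL) RAW r3
  cy6 -> i7 (xor.ALU) WAW r4
  cy7 -> i8,i9 (xor.ALU+sll.ALU) 2-wide

CYCLES = 8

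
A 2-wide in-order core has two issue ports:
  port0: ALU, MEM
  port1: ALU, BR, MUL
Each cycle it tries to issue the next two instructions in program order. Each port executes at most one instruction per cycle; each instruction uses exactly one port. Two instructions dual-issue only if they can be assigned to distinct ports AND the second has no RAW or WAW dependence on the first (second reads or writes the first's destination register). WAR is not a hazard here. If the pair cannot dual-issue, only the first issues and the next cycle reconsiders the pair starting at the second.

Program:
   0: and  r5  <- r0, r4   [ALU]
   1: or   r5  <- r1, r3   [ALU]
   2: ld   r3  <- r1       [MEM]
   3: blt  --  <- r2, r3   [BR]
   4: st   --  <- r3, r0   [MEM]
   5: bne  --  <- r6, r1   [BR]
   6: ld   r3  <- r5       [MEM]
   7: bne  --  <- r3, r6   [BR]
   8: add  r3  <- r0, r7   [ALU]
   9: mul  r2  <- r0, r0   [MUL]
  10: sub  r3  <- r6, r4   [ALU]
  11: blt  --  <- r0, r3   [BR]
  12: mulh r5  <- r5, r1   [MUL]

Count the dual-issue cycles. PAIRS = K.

  cy0 -> i0 (and) WAW r5
  cy1 -> i1&i2 (or;ld) 2-wide
  cy2 -> i3&i4 (blt;st) 2-wide
  cy3 -> i5&i6 (bne;ld) 2-wide
  cy4 -> i7&i8 (bne;add) 2-wide
  cy5 -> i9&i10 (mul;sub) 2-wide
  cy6 -> i11 (blt) no-port BR/MUL
  cy7 -> i12 (mulh) tail

PAIRS = 5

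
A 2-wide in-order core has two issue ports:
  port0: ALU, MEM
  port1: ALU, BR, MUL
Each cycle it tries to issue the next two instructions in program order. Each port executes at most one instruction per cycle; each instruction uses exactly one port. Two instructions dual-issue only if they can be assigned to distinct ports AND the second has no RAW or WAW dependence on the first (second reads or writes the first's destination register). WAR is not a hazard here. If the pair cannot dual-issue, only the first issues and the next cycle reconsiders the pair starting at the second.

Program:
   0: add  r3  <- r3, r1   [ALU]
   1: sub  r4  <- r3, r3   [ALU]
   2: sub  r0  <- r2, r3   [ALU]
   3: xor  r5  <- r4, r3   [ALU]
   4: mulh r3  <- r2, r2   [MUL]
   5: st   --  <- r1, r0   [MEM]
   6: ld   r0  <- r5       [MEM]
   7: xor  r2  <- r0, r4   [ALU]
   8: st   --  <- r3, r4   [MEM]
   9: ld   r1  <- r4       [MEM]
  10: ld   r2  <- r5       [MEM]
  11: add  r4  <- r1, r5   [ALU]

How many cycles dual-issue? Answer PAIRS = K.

PAIRS = 4

0. add.ALU @i0  | RAW r3
1. sub.ALU;sub.ALU @i1,i2  | pair
2. xor.ALU;mulh.MUL @i3,i4  | pair
3. st.MEM @i5  | no-port MEM/MEM
4. ld.MEM @i6  | RAW r0
5. xor.ALU;st.MEM @i7,i8  | pair
6. ld.MEM @i9  | no-port MEM/MEM
7. ld.MEM;add.ALU @i10,i11  | pair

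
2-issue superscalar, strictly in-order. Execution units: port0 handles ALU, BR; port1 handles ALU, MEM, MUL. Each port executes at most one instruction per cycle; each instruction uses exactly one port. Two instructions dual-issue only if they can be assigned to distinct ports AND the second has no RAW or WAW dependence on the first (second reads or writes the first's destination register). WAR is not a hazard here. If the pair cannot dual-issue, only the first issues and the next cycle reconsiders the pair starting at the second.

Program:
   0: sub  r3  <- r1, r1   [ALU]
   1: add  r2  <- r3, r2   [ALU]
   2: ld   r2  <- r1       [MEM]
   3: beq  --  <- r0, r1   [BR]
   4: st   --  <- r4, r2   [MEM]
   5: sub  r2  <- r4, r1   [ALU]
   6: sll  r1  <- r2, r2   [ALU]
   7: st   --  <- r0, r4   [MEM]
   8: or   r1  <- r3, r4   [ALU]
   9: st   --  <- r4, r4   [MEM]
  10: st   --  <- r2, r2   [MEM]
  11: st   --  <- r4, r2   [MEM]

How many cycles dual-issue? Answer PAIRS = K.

t=0 i0:sub.ALU ; RAW r3
t=1 i1:add.ALU ; WAW r2
t=2 i2,i3:ld.MEM;beq.BR ; dual
t=3 i4,i5:st.MEM;sub.ALU ; dual
t=4 i6,i7:sll.ALU;st.MEM ; dual
t=5 i8,i9:or.ALU;st.MEM ; dual
t=6 i10:st.MEM ; no-port MEM/MEM
t=7 i11:st.MEM ; tail

PAIRS = 4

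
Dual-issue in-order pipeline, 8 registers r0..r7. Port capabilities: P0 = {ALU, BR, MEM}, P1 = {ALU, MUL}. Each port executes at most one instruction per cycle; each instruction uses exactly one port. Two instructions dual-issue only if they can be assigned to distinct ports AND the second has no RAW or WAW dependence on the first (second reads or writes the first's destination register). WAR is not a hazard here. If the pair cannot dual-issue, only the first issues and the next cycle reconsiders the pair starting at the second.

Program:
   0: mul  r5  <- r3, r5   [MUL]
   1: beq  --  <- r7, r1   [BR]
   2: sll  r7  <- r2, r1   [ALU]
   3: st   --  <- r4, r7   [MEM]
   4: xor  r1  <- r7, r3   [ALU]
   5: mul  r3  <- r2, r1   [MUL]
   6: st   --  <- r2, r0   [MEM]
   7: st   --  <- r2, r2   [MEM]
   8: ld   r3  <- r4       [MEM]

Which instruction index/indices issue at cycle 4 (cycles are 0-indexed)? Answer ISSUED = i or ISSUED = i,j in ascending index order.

ISSUED = 7

c0: i0&i1 mul;beq  2-wide
c1: i2 sll  RAW r7
c2: i3&i4 st;xor  2-wide
c3: i5&i6 mul;st  2-wide
c4: i7 st  no-port MEM/MEM
c5: i8 ld  tail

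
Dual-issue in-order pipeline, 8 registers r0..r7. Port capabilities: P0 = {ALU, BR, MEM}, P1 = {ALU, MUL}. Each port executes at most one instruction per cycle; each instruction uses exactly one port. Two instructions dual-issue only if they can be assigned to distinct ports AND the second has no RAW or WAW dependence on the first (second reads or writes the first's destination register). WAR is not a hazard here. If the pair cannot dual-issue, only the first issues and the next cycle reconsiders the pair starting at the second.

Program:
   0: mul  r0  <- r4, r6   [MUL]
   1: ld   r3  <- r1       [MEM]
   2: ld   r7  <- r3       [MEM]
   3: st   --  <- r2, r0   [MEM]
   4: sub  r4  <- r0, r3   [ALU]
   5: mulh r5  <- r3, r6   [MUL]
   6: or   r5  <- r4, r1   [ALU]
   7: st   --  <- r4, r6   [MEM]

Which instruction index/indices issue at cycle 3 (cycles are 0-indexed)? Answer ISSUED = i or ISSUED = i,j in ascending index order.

[0] i0&i1  mul.MUL+ld.MEM  -- pair
[1] i2  ld.MEM  -- no-port MEM/MEM
[2] i3&i4  st.MEM+sub.ALU  -- pair
[3] i5  mulh.MUL  -- WAW r5
[4] i6&i7  or.ALU+st.MEM  -- pair

ISSUED = 5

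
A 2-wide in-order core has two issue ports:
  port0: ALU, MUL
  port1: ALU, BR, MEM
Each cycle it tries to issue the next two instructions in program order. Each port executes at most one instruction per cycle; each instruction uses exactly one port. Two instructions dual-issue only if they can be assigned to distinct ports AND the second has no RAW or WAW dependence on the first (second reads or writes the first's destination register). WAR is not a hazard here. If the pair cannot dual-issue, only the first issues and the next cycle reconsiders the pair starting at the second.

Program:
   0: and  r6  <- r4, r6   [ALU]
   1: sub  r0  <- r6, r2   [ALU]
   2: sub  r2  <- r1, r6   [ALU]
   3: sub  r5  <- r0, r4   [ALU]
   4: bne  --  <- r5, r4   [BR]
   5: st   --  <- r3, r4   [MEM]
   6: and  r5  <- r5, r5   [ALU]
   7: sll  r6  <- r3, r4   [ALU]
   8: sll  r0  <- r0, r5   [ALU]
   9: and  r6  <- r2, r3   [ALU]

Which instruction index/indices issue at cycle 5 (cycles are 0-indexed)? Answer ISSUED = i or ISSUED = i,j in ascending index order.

ISSUED = 7,8

#0 head=0: and.ALU i0 RAW r6
#1 head=1: sub.ALU sub.ALU i1&i2 2-wide
#2 head=3: sub.ALU i3 RAW r5
#3 head=4: bne.BR i4 no-port BR/MEM
#4 head=5: st.MEM and.ALU i5&i6 2-wide
#5 head=7: sll.ALU sll.ALU i7&i8 2-wide
#6 head=9: and.ALU i9 tail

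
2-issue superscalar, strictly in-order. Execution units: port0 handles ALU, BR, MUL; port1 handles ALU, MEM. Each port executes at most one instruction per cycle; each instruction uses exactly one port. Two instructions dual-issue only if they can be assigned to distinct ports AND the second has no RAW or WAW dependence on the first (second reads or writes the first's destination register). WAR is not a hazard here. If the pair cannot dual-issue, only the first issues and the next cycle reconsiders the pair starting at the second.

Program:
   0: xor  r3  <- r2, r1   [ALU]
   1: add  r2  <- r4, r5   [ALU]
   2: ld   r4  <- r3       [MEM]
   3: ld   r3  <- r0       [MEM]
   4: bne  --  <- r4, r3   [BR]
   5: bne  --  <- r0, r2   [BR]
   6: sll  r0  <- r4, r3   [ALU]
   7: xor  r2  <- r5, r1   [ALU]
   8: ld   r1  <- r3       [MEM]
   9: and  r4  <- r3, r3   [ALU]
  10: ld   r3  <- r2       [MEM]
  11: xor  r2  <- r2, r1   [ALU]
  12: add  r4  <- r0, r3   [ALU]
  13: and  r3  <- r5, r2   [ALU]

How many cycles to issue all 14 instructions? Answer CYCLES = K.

CYCLES = 9

c0: i0&i1 xor/add  dual
c1: i2 ld  no-port MEM/MEM
c2: i3 ld  RAW r3
c3: i4 bne  no-port BR/BR
c4: i5&i6 bne/sll  dual
c5: i7&i8 xor/ld  dual
c6: i9&i10 and/ld  dual
c7: i11&i12 xor/add  dual
c8: i13 and  tail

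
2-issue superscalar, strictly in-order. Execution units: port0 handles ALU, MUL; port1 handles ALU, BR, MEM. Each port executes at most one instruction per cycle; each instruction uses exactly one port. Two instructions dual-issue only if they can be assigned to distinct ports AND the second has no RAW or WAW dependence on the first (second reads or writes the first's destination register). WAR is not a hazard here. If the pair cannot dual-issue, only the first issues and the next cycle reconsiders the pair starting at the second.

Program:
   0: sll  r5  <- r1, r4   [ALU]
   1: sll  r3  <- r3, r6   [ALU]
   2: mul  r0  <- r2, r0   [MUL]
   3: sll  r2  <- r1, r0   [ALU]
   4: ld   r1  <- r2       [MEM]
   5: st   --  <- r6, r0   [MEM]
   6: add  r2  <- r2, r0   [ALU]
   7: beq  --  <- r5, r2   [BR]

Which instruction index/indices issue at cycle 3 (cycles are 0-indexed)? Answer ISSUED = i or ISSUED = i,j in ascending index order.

ISSUED = 4

t=0 i0+i1:sll.ALU/sll.ALU ; dual
t=1 i2:mul.MUL ; RAW r0
t=2 i3:sll.ALU ; RAW r2
t=3 i4:ld.MEM ; no-port MEM/MEM
t=4 i5+i6:st.MEM/add.ALU ; dual
t=5 i7:beq.BR ; tail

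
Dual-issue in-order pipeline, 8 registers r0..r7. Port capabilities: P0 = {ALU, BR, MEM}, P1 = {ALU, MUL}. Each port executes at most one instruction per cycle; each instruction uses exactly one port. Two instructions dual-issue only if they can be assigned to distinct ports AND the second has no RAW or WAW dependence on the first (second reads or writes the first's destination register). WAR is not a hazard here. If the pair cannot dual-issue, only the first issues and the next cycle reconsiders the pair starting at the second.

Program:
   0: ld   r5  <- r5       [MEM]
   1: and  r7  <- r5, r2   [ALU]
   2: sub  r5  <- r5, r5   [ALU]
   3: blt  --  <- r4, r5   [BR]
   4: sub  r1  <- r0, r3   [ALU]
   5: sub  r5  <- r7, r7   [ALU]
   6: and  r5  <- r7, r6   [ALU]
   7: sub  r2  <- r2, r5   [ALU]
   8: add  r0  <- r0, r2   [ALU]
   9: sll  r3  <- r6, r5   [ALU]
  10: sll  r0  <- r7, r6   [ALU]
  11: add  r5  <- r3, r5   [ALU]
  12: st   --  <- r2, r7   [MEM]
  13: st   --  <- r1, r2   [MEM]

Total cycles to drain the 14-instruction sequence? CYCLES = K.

  cy0 -> i0 (ld.MEM) RAW r5
  cy1 -> i1,i2 (and.ALU sub.ALU) 2-wide
  cy2 -> i3,i4 (blt.BR sub.ALU) 2-wide
  cy3 -> i5 (sub.ALU) WAW r5
  cy4 -> i6 (and.ALU) RAW r5
  cy5 -> i7 (sub.ALU) RAW r2
  cy6 -> i8,i9 (add.ALU sll.ALU) 2-wide
  cy7 -> i10,i11 (sll.ALU add.ALU) 2-wide
  cy8 -> i12 (st.MEM) no-port MEM/MEM
  cy9 -> i13 (st.MEM) tail

CYCLES = 10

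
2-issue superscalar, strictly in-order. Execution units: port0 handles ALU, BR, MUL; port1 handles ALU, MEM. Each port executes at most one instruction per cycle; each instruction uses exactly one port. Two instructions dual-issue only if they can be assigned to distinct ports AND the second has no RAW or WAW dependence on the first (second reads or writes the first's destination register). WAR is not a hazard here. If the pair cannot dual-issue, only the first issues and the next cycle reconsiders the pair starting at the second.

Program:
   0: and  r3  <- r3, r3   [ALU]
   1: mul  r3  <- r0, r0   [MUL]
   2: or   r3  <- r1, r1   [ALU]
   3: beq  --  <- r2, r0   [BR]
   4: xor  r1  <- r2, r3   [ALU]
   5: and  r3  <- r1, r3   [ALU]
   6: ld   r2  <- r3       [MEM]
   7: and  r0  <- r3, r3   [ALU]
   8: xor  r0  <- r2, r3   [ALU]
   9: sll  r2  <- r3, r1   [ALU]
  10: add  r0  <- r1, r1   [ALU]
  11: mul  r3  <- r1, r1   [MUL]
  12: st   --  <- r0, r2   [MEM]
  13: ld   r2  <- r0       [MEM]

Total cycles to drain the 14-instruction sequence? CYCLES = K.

CYCLES = 10

  cy0 -> i0 (and.ALU) WAW r3
  cy1 -> i1 (mul.MUL) WAW r3
  cy2 -> i2&i3 (or.ALU+beq.BR) 2-wide
  cy3 -> i4 (xor.ALU) RAW r1
  cy4 -> i5 (and.ALU) RAW r3
  cy5 -> i6&i7 (ld.MEM+and.ALU) 2-wide
  cy6 -> i8&i9 (xor.ALU+sll.ALU) 2-wide
  cy7 -> i10&i11 (add.ALU+mul.MUL) 2-wide
  cy8 -> i12 (st.MEM) no-port MEM/MEM
  cy9 -> i13 (ld.MEM) tail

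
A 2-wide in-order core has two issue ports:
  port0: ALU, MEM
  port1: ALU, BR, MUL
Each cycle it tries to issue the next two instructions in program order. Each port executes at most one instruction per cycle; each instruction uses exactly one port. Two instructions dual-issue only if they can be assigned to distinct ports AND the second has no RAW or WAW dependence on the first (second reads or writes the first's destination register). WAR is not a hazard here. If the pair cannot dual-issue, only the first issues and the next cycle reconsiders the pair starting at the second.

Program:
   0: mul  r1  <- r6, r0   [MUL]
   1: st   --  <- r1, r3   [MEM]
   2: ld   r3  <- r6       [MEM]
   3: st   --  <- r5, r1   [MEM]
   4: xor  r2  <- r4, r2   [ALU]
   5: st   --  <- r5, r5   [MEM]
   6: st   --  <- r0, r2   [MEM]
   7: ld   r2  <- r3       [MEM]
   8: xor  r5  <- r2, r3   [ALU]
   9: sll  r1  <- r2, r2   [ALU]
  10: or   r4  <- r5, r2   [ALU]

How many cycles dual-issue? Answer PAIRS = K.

c0: i0 mul.MUL  RAW r1
c1: i1 st.MEM  no-port MEM/MEM
c2: i2 ld.MEM  no-port MEM/MEM
c3: i3+i4 st.MEM+xor.ALU  2-wide
c4: i5 st.MEM  no-port MEM/MEM
c5: i6 st.MEM  no-port MEM/MEM
c6: i7 ld.MEM  RAW r2
c7: i8+i9 xor.ALU+sll.ALU  2-wide
c8: i10 or.ALU  tail

PAIRS = 2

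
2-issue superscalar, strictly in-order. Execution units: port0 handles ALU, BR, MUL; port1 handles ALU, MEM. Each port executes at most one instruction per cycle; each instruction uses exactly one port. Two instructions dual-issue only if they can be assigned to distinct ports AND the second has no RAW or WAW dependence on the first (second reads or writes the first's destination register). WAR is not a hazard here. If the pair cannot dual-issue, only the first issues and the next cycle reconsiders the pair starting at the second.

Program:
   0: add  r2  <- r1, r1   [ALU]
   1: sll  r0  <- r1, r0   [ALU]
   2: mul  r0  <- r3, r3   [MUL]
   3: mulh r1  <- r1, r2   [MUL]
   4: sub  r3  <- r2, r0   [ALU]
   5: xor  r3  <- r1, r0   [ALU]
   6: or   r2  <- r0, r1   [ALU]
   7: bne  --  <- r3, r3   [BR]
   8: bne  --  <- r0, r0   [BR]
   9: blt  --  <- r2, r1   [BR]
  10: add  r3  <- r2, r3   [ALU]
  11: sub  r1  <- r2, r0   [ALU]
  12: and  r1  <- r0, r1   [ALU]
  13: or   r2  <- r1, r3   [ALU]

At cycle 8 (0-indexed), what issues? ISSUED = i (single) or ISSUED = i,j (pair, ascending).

ISSUED = 12

#0 head=0: add+sll i0+i1 2-wide
#1 head=2: mul i2 no-port MUL/MUL
#2 head=3: mulh+sub i3+i4 2-wide
#3 head=5: xor+or i5+i6 2-wide
#4 head=7: bne i7 no-port BR/BR
#5 head=8: bne i8 no-port BR/BR
#6 head=9: blt+add i9+i10 2-wide
#7 head=11: sub i11 RAW+WAW r1
#8 head=12: and i12 RAW r1
#9 head=13: or i13 tail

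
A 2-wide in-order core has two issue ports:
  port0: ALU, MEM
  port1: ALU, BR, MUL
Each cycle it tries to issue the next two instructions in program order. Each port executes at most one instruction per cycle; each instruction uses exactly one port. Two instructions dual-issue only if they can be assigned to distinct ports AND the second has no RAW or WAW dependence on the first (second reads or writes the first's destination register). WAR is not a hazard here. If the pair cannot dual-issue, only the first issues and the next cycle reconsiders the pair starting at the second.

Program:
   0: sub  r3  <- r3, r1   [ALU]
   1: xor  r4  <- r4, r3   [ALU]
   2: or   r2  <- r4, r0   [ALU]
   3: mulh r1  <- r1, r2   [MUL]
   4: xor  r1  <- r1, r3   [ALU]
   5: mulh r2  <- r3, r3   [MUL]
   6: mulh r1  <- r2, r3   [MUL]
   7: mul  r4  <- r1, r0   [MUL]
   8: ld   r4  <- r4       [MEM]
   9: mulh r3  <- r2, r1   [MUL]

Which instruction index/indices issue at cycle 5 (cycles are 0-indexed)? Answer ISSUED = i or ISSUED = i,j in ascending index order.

c0: i0 sub.ALU  RAW r3
c1: i1 xor.ALU  RAW r4
c2: i2 or.ALU  RAW r2
c3: i3 mulh.MUL  RAW+WAW r1
c4: i4/i5 xor.ALU/mulh.MUL  2-wide
c5: i6 mulh.MUL  no-port MUL/MUL
c6: i7 mul.MUL  RAW+WAW r4
c7: i8/i9 ld.MEM/mulh.MUL  2-wide

ISSUED = 6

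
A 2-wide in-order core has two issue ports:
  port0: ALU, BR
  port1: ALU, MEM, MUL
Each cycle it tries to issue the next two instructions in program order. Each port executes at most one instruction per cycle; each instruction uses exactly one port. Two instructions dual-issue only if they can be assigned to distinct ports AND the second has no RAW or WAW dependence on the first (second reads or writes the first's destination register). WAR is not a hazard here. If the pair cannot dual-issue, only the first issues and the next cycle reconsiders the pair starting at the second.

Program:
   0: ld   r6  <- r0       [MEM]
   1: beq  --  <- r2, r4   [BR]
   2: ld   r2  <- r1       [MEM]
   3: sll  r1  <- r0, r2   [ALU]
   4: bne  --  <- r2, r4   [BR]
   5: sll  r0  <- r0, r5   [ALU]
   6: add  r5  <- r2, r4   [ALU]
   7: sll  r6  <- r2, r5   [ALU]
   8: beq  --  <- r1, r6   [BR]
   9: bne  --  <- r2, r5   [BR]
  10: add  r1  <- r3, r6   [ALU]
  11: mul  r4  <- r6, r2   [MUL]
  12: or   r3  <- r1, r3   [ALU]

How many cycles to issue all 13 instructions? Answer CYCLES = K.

  cy0 -> i0&i1 (ld.MEM+beq.BR) 2-wide
  cy1 -> i2 (ld.MEM) RAW r2
  cy2 -> i3&i4 (sll.ALU+bne.BR) 2-wide
  cy3 -> i5&i6 (sll.ALU+add.ALU) 2-wide
  cy4 -> i7 (sll.ALU) RAW r6
  cy5 -> i8 (beq.BR) no-port BR/BR
  cy6 -> i9&i10 (bne.BR+add.ALU) 2-wide
  cy7 -> i11&i12 (mul.MUL+or.ALU) 2-wide

CYCLES = 8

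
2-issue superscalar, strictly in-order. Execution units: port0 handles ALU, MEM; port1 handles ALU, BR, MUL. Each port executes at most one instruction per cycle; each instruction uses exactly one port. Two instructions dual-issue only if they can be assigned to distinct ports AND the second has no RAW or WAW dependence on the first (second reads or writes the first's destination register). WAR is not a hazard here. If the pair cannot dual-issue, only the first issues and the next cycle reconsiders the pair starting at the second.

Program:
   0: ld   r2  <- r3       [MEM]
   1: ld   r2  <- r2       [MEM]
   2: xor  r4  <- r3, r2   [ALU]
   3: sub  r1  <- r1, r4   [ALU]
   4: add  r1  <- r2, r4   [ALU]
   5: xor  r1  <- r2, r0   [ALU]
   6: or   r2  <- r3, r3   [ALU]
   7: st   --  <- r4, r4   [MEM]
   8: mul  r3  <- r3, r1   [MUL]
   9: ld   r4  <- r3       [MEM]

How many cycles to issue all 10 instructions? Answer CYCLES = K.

CYCLES = 8

t=0 i0:ld.MEM ; no-port MEM/MEM
t=1 i1:ld.MEM ; RAW r2
t=2 i2:xor.ALU ; RAW r4
t=3 i3:sub.ALU ; WAW r1
t=4 i4:add.ALU ; WAW r1
t=5 i5,i6:xor.ALU or.ALU ; 2-wide
t=6 i7,i8:st.MEM mul.MUL ; 2-wide
t=7 i9:ld.MEM ; tail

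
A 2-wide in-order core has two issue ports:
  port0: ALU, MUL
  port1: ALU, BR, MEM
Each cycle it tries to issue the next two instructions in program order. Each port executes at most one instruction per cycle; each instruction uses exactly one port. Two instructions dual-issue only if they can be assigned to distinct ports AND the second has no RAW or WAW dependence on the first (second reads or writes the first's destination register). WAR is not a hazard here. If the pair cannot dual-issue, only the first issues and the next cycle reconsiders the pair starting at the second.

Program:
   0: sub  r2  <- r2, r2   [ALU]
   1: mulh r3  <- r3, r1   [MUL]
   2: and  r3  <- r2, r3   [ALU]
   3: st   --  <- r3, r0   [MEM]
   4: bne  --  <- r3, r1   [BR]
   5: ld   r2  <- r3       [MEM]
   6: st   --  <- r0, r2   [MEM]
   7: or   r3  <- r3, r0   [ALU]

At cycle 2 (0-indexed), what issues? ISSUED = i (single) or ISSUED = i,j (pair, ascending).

t=0 i0/i1:sub+mulh ; 2-wide
t=1 i2:and ; RAW r3
t=2 i3:st ; no-port MEM/BR
t=3 i4:bne ; no-port BR/MEM
t=4 i5:ld ; no-port MEM/MEM
t=5 i6/i7:st+or ; 2-wide

ISSUED = 3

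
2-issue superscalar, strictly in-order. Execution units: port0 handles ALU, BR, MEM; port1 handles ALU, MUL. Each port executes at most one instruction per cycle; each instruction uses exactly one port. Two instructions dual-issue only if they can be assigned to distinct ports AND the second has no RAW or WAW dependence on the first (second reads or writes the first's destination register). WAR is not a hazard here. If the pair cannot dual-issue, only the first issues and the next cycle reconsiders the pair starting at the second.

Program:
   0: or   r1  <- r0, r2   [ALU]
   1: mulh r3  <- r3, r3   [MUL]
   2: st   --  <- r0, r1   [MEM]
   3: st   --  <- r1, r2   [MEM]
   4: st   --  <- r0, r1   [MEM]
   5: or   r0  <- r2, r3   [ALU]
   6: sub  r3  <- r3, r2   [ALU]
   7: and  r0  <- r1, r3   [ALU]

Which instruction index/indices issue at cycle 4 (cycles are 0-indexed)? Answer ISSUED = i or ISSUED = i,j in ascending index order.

0. or.ALU;mulh.MUL @i0+i1  | dual
1. st.MEM @i2  | no-port MEM/MEM
2. st.MEM @i3  | no-port MEM/MEM
3. st.MEM;or.ALU @i4+i5  | dual
4. sub.ALU @i6  | RAW r3
5. and.ALU @i7  | tail

ISSUED = 6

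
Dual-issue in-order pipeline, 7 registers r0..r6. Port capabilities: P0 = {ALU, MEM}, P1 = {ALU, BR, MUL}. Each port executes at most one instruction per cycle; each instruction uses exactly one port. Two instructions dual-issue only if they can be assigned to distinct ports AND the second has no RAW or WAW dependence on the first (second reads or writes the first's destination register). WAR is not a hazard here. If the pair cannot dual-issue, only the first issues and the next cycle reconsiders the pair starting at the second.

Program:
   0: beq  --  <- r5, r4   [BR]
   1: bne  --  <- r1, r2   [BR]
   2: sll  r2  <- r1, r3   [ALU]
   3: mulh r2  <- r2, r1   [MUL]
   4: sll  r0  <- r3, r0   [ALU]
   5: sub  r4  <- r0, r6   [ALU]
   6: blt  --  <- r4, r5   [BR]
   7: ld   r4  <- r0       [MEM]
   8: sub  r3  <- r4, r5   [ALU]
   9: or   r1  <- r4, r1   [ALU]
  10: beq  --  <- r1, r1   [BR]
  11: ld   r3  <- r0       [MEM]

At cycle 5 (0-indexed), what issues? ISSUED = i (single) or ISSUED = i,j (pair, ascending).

c0: i0 beq  no-port BR/BR
c1: i1,i2 bne;sll  pair
c2: i3,i4 mulh;sll  pair
c3: i5 sub  RAW r4
c4: i6,i7 blt;ld  pair
c5: i8,i9 sub;or  pair
c6: i10,i11 beq;ld  pair

ISSUED = 8,9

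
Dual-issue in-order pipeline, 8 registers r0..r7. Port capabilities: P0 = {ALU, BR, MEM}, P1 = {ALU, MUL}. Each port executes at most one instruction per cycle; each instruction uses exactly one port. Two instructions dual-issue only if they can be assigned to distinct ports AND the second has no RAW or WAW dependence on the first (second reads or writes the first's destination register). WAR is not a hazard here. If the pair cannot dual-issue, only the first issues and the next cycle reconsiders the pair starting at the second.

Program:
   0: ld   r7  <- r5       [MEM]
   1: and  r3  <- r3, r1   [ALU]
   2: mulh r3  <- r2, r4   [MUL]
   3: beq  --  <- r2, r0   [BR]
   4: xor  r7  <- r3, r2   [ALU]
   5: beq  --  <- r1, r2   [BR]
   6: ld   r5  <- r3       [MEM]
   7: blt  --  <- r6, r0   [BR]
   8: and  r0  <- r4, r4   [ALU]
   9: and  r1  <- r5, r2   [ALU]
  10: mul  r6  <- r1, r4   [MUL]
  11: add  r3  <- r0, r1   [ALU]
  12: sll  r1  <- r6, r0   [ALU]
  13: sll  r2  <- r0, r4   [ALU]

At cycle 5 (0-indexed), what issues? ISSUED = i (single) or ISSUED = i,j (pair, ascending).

ISSUED = 9

0. ld.MEM;and.ALU @i0+i1  | dual
1. mulh.MUL;beq.BR @i2+i3  | dual
2. xor.ALU;beq.BR @i4+i5  | dual
3. ld.MEM @i6  | no-port MEM/BR
4. blt.BR;and.ALU @i7+i8  | dual
5. and.ALU @i9  | RAW r1
6. mul.MUL;add.ALU @i10+i11  | dual
7. sll.ALU;sll.ALU @i12+i13  | dual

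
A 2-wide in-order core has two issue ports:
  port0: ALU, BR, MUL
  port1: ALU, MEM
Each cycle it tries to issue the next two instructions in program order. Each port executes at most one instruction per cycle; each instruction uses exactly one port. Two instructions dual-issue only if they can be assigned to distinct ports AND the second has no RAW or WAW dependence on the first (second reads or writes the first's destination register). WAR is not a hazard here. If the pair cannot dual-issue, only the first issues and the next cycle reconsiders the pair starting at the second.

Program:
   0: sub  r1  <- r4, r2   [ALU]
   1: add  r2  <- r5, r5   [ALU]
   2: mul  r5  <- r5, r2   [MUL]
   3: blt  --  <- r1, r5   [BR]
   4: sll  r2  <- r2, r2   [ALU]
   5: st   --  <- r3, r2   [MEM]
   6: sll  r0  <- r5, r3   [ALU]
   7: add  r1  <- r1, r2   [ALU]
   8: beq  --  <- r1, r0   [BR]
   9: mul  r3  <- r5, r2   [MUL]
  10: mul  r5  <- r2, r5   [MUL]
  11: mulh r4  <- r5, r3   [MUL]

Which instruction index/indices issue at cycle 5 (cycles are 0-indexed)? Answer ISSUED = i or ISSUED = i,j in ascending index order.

c0: i0+i1 sub.ALU add.ALU  dual
c1: i2 mul.MUL  no-port MUL/BR
c2: i3+i4 blt.BR sll.ALU  dual
c3: i5+i6 st.MEM sll.ALU  dual
c4: i7 add.ALU  RAW r1
c5: i8 beq.BR  no-port BR/MUL
c6: i9 mul.MUL  no-port MUL/MUL
c7: i10 mul.MUL  no-port MUL/MUL
c8: i11 mulh.MUL  tail

ISSUED = 8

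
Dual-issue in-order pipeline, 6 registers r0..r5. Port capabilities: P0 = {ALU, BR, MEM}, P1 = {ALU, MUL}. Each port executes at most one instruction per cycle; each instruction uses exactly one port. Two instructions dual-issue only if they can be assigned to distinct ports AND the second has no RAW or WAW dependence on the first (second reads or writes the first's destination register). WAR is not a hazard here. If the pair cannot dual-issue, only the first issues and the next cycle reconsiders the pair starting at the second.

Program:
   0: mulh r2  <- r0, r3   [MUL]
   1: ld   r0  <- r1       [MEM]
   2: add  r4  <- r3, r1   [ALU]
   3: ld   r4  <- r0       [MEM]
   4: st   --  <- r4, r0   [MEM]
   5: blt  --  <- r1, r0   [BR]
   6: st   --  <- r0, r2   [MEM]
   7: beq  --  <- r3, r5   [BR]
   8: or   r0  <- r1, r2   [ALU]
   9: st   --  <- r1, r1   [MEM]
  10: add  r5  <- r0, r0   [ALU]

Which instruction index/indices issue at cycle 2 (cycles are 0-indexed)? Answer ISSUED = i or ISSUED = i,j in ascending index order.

ISSUED = 3

c0: i0+i1 mulh ld  2-wide
c1: i2 add  WAW r4
c2: i3 ld  no-port MEM/MEM
c3: i4 st  no-port MEM/BR
c4: i5 blt  no-port BR/MEM
c5: i6 st  no-port MEM/BR
c6: i7+i8 beq or  2-wide
c7: i9+i10 st add  2-wide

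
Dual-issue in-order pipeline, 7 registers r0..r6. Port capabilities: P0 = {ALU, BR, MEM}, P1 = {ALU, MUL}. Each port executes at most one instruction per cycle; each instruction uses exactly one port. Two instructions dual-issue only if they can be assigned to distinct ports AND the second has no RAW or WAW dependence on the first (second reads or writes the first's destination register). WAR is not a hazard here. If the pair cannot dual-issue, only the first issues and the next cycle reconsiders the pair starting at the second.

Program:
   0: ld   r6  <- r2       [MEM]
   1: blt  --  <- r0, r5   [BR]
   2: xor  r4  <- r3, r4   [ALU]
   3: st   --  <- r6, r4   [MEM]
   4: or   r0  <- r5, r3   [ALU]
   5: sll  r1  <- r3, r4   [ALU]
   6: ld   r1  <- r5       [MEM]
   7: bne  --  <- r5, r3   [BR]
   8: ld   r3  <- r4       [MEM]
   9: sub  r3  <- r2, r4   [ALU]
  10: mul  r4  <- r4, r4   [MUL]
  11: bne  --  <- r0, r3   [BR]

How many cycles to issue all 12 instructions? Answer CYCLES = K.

c0: i0 ld.MEM  no-port MEM/BR
c1: i1/i2 blt.BR/xor.ALU  dual
c2: i3/i4 st.MEM/or.ALU  dual
c3: i5 sll.ALU  WAW r1
c4: i6 ld.MEM  no-port MEM/BR
c5: i7 bne.BR  no-port BR/MEM
c6: i8 ld.MEM  WAW r3
c7: i9/i10 sub.ALU/mul.MUL  dual
c8: i11 bne.BR  tail

CYCLES = 9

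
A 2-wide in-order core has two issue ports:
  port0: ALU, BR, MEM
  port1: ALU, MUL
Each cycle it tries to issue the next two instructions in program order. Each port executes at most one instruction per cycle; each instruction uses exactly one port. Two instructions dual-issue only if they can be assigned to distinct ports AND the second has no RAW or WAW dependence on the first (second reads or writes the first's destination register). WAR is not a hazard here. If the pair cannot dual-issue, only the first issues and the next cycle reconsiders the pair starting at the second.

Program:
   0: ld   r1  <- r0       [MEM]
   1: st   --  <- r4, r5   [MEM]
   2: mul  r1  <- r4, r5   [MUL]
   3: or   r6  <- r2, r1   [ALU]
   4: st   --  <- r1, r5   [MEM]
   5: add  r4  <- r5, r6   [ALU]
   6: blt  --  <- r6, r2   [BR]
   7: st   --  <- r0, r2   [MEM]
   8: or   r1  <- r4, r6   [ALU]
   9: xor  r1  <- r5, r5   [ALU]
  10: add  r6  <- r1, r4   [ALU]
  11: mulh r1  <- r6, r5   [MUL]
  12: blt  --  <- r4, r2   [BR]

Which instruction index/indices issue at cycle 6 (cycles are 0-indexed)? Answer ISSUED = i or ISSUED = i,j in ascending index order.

[0] i0  ld  -- no-port MEM/MEM
[1] i1+i2  st/mul  -- dual
[2] i3+i4  or/st  -- dual
[3] i5+i6  add/blt  -- dual
[4] i7+i8  st/or  -- dual
[5] i9  xor  -- RAW r1
[6] i10  add  -- RAW r6
[7] i11+i12  mulh/blt  -- dual

ISSUED = 10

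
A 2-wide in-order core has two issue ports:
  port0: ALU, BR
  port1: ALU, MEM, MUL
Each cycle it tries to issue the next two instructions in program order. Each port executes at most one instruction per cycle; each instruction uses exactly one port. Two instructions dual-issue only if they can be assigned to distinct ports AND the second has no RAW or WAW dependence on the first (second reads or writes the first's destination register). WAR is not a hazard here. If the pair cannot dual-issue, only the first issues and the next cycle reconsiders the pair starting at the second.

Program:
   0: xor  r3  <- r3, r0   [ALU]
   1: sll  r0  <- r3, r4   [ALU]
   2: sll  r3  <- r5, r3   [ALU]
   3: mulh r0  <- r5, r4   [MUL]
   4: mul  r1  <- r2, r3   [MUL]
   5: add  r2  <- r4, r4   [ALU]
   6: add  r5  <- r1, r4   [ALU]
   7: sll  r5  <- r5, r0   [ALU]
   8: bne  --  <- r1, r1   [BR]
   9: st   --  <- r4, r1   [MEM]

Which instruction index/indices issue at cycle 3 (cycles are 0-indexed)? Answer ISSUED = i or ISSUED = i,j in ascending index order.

ISSUED = 4,5

t=0 i0:xor ; RAW r3
t=1 i1,i2:sll sll ; dual
t=2 i3:mulh ; no-port MUL/MUL
t=3 i4,i5:mul add ; dual
t=4 i6:add ; RAW+WAW r5
t=5 i7,i8:sll bne ; dual
t=6 i9:st ; tail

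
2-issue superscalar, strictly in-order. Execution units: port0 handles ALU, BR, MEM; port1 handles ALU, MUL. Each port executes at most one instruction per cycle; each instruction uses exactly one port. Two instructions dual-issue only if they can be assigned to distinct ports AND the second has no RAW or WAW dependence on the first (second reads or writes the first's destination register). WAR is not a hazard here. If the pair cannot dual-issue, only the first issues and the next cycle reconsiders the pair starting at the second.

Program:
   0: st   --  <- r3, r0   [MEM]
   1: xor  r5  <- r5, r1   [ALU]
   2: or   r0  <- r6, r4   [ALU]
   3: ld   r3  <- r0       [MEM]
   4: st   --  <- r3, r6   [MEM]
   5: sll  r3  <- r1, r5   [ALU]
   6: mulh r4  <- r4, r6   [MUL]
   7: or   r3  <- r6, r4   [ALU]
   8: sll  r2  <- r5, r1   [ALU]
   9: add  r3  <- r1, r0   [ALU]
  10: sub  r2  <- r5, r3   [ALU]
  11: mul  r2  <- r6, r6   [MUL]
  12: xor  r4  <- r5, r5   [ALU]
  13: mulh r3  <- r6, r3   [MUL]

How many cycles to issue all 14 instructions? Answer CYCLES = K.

CYCLES = 10

[0] i0+i1  st.MEM/xor.ALU  -- dual
[1] i2  or.ALU  -- RAW r0
[2] i3  ld.MEM  -- no-port MEM/MEM
[3] i4+i5  st.MEM/sll.ALU  -- dual
[4] i6  mulh.MUL  -- RAW r4
[5] i7+i8  or.ALU/sll.ALU  -- dual
[6] i9  add.ALU  -- RAW r3
[7] i10  sub.ALU  -- WAW r2
[8] i11+i12  mul.MUL/xor.ALU  -- dual
[9] i13  mulh.MUL  -- tail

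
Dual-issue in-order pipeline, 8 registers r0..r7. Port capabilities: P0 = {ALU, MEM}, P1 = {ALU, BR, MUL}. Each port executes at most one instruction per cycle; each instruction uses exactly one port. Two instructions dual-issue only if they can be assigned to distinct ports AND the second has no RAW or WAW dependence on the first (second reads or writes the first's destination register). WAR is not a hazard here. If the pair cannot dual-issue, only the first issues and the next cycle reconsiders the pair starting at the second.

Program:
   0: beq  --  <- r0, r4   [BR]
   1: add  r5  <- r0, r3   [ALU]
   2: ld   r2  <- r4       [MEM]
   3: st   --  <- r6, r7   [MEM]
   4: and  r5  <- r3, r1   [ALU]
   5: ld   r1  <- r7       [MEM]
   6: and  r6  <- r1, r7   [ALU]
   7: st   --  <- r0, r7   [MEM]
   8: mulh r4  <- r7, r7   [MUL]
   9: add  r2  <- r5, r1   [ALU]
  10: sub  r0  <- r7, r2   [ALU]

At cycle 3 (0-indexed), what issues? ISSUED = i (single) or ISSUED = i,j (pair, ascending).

ISSUED = 5

0. beq;add @i0+i1  | pair
1. ld @i2  | no-port MEM/MEM
2. st;and @i3+i4  | pair
3. ld @i5  | RAW r1
4. and;st @i6+i7  | pair
5. mulh;add @i8+i9  | pair
6. sub @i10  | tail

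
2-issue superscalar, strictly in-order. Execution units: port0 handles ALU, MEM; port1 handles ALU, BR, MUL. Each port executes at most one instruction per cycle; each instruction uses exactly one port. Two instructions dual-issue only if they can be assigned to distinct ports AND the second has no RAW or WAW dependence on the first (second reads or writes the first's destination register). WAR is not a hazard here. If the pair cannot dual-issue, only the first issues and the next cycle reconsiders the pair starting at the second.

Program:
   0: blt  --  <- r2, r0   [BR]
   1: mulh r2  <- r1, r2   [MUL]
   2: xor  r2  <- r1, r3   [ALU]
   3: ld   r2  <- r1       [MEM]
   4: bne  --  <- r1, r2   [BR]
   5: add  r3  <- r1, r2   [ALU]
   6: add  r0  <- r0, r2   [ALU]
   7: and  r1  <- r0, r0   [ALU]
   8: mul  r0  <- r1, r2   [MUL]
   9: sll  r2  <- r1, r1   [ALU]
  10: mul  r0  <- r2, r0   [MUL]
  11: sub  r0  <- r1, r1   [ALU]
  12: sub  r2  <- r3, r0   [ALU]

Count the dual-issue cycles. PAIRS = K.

#0 head=0: blt.BR i0 no-port BR/MUL
#1 head=1: mulh.MUL i1 WAW r2
#2 head=2: xor.ALU i2 WAW r2
#3 head=3: ld.MEM i3 RAW r2
#4 head=4: bne.BR+add.ALU i4&i5 2-wide
#5 head=6: add.ALU i6 RAW r0
#6 head=7: and.ALU i7 RAW r1
#7 head=8: mul.MUL+sll.ALU i8&i9 2-wide
#8 head=10: mul.MUL i10 WAW r0
#9 head=11: sub.ALU i11 RAW r0
#10 head=12: sub.ALU i12 tail

PAIRS = 2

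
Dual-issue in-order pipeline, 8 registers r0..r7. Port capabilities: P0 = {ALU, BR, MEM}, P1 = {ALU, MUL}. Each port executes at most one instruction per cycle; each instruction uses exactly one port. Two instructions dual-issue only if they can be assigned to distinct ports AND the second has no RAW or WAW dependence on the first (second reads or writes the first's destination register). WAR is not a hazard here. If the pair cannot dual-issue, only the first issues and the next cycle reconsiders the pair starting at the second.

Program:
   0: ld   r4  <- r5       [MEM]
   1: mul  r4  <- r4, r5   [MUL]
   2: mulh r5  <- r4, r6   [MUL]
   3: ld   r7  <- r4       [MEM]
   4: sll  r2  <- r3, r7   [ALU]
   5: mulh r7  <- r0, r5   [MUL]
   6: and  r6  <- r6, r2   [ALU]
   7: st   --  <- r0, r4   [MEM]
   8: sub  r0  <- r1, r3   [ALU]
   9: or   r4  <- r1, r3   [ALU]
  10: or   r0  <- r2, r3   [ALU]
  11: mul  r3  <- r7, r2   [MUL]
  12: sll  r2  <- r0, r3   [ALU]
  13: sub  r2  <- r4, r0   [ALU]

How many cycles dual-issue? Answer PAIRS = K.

PAIRS = 5

c0: i0 ld.MEM  RAW+WAW r4
c1: i1 mul.MUL  no-port MUL/MUL
c2: i2&i3 mulh.MUL;ld.MEM  pair
c3: i4&i5 sll.ALU;mulh.MUL  pair
c4: i6&i7 and.ALU;st.MEM  pair
c5: i8&i9 sub.ALU;or.ALU  pair
c6: i10&i11 or.ALU;mul.MUL  pair
c7: i12 sll.ALU  WAW r2
c8: i13 sub.ALU  tail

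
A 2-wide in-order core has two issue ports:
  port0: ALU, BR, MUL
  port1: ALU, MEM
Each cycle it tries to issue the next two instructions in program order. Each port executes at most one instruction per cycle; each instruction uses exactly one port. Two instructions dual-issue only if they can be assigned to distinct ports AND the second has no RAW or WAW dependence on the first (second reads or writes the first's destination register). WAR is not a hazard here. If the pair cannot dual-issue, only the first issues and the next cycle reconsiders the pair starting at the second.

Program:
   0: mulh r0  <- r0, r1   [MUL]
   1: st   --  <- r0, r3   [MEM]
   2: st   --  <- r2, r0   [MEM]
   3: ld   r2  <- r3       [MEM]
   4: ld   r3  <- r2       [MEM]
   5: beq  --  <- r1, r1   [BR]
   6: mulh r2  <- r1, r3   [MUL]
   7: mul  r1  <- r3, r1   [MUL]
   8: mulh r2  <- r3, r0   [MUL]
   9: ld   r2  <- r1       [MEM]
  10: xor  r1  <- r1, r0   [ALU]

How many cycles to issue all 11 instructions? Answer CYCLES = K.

t=0 i0:mulh.MUL ; RAW r0
t=1 i1:st.MEM ; no-port MEM/MEM
t=2 i2:st.MEM ; no-port MEM/MEM
t=3 i3:ld.MEM ; no-port MEM/MEM
t=4 i4/i5:ld.MEM+beq.BR ; pair
t=5 i6:mulh.MUL ; no-port MUL/MUL
t=6 i7:mul.MUL ; no-port MUL/MUL
t=7 i8:mulh.MUL ; WAW r2
t=8 i9/i10:ld.MEM+xor.ALU ; pair

CYCLES = 9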